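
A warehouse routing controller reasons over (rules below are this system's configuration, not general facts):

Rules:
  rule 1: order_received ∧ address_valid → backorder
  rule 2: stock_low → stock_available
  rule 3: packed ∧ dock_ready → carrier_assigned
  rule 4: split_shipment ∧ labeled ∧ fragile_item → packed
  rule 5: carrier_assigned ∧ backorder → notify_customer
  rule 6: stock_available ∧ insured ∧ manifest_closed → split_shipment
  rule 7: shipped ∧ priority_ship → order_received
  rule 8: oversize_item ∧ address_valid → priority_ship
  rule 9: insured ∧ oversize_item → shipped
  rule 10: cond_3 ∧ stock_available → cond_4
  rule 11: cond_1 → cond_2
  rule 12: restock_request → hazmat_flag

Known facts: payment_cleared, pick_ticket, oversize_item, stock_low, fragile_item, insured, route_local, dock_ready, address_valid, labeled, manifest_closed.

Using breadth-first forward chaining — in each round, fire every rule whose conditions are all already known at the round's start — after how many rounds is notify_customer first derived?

Round 1: rule 2 [stock_low → stock_available]; rule 8 [oversize_item ∧ address_valid → priority_ship]; rule 9 [insured ∧ oversize_item → shipped]. New: stock_available, priority_ship, shipped.
Round 2: rule 6 [stock_available ∧ insured ∧ manifest_closed → split_shipment]; rule 7 [shipped ∧ priority_ship → order_received]. New: split_shipment, order_received.
Round 3: rule 1 [order_received ∧ address_valid → backorder]; rule 4 [split_shipment ∧ labeled ∧ fragile_item → packed]. New: backorder, packed.
Round 4: rule 3 [packed ∧ dock_ready → carrier_assigned]. New: carrier_assigned.
Round 5: rule 5 [carrier_assigned ∧ backorder → notify_customer]. New: notify_customer.
notify_customer first appears in round 5.

5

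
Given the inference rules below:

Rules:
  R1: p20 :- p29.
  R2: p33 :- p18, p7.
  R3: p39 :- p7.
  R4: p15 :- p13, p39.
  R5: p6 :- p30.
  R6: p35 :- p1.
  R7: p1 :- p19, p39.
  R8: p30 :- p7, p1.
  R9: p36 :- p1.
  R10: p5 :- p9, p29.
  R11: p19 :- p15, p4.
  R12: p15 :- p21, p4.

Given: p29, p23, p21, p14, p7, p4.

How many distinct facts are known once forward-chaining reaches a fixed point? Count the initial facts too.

[1] R1 [p20 :- p29.]; R3 [p39 :- p7.]; R12 [p15 :- p21, p4.]. ⇒ new: p20, p39, p15.
[2] R11 [p19 :- p15, p4.]. ⇒ new: p19.
[3] R7 [p1 :- p19, p39.]. ⇒ new: p1.
[4] R6 [p35 :- p1.]; R8 [p30 :- p7, p1.]; R9 [p36 :- p1.]. ⇒ new: p35, p30, p36.
[5] R5 [p6 :- p30.]. ⇒ new: p6.
Closure: {p1, p14, p15, p19, p20, p21, p23, p29, p30, p35, p36, p39, p4, p6, p7} — 15 facts.

15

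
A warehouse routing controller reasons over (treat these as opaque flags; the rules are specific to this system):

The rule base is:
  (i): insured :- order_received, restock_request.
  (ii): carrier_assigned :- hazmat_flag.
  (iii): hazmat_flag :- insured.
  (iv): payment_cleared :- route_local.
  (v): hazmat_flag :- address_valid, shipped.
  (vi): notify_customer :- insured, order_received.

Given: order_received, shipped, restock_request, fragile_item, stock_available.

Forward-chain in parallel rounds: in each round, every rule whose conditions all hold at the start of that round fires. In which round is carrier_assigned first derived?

3

Round 1 — (i), derive insured.
Round 2 — (iii), (vi), derive hazmat_flag, notify_customer.
Round 3 — (ii), derive carrier_assigned.
carrier_assigned first appears in round 3.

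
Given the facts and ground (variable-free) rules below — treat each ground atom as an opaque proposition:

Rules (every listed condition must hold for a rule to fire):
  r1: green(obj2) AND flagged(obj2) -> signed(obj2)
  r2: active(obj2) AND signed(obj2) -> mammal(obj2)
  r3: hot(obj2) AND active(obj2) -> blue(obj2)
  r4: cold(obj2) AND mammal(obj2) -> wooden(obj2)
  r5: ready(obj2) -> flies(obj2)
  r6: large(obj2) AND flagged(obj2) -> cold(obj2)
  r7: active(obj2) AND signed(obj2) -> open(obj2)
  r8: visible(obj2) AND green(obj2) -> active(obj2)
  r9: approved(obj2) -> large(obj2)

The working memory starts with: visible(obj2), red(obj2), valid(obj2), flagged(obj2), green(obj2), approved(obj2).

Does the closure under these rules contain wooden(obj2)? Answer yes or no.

yes

Round 1: r1 [green(obj2) AND flagged(obj2) -> signed(obj2)]; r8 [visible(obj2) AND green(obj2) -> active(obj2)]; r9 [approved(obj2) -> large(obj2)]. New: signed(obj2), active(obj2), large(obj2).
Round 2: r2 [active(obj2) AND signed(obj2) -> mammal(obj2)]; r6 [large(obj2) AND flagged(obj2) -> cold(obj2)]; r7 [active(obj2) AND signed(obj2) -> open(obj2)]. New: mammal(obj2), cold(obj2), open(obj2).
Round 3: r4 [cold(obj2) AND mammal(obj2) -> wooden(obj2)]. New: wooden(obj2).
wooden(obj2) appears in round 3, so it is derivable.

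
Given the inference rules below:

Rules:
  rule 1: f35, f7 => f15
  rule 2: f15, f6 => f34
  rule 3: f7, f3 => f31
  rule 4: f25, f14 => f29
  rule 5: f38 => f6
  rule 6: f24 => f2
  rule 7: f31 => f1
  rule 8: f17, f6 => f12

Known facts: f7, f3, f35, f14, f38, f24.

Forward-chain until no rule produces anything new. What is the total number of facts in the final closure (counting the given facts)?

[1] rule 1 [f35, f7 => f15]; rule 3 [f7, f3 => f31]; rule 5 [f38 => f6]; rule 6 [f24 => f2]. ⇒ new: f15, f31, f6, f2.
[2] rule 2 [f15, f6 => f34]; rule 7 [f31 => f1]. ⇒ new: f34, f1.
Closure: {f1, f14, f15, f2, f24, f3, f31, f34, f35, f38, f6, f7} — 12 facts.

12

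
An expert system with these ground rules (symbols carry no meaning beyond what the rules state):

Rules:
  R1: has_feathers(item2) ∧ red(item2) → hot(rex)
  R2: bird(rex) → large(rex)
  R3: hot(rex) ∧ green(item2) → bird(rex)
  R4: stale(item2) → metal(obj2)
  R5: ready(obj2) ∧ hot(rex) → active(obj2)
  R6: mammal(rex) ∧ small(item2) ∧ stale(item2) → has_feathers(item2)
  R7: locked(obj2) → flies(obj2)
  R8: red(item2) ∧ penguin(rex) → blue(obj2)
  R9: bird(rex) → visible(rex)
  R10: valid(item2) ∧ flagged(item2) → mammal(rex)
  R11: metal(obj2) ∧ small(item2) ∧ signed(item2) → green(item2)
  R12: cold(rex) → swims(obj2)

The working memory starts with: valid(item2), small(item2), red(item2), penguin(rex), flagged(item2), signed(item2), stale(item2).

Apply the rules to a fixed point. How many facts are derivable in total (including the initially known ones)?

16

Round 1 fires R4, R8, R10, giving metal(obj2), blue(obj2), mammal(rex).
Round 2 fires R6, R11, giving has_feathers(item2), green(item2).
Round 3 fires R1, giving hot(rex).
Round 4 fires R3, giving bird(rex).
Round 5 fires R2, R9, giving large(rex), visible(rex).
Closure: {bird(rex), blue(obj2), flagged(item2), green(item2), has_feathers(item2), hot(rex), large(rex), mammal(rex), metal(obj2), penguin(rex), red(item2), signed(item2), small(item2), stale(item2), valid(item2), visible(rex)} — 16 facts.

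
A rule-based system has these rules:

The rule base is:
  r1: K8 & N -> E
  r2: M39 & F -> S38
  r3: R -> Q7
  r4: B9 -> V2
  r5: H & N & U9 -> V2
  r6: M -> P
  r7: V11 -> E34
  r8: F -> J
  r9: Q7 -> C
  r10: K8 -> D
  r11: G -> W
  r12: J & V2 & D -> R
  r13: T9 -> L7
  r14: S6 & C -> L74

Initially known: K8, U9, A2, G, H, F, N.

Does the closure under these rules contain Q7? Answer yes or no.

yes

[1] r1 [K8 & N -> E]; r5 [H & N & U9 -> V2]; r8 [F -> J]; r10 [K8 -> D]; r11 [G -> W]. ⇒ new: E, V2, J, D, W.
[2] r12 [J & V2 & D -> R]. ⇒ new: R.
[3] r3 [R -> Q7]. ⇒ new: Q7.
[4] r9 [Q7 -> C]. ⇒ new: C.
Q7 appears in round 3, so it is derivable.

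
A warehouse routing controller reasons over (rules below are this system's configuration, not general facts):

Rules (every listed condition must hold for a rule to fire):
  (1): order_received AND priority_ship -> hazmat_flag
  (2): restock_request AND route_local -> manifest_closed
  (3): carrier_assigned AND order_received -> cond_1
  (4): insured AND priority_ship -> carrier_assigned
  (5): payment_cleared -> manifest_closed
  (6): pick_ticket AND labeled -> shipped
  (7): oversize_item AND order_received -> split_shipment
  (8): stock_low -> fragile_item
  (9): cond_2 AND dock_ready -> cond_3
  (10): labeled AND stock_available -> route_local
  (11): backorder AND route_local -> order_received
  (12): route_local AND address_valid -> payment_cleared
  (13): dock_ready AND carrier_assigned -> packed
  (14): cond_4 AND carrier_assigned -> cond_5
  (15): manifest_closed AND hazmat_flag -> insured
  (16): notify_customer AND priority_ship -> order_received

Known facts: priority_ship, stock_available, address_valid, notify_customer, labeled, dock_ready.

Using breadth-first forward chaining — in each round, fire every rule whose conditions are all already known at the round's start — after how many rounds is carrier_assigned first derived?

[1] (10) [labeled AND stock_available -> route_local]; (16) [notify_customer AND priority_ship -> order_received]. ⇒ new: route_local, order_received.
[2] (1) [order_received AND priority_ship -> hazmat_flag]; (12) [route_local AND address_valid -> payment_cleared]. ⇒ new: hazmat_flag, payment_cleared.
[3] (5) [payment_cleared -> manifest_closed]. ⇒ new: manifest_closed.
[4] (15) [manifest_closed AND hazmat_flag -> insured]. ⇒ new: insured.
[5] (4) [insured AND priority_ship -> carrier_assigned]. ⇒ new: carrier_assigned.
carrier_assigned first appears in round 5.

5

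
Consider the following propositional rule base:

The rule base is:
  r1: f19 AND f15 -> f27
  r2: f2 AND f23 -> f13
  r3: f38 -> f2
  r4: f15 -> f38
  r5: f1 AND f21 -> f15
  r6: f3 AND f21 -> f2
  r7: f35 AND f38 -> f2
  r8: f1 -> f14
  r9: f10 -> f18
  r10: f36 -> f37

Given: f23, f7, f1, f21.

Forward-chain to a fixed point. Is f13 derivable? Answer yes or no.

Round 1: r5 [f1 AND f21 -> f15]; r8 [f1 -> f14]. Adds f15, f14.
Round 2: r4 [f15 -> f38]. Adds f38.
Round 3: r3 [f38 -> f2]. Adds f2.
Round 4: r2 [f2 AND f23 -> f13]. Adds f13.
f13 appears in round 4, so it is derivable.

yes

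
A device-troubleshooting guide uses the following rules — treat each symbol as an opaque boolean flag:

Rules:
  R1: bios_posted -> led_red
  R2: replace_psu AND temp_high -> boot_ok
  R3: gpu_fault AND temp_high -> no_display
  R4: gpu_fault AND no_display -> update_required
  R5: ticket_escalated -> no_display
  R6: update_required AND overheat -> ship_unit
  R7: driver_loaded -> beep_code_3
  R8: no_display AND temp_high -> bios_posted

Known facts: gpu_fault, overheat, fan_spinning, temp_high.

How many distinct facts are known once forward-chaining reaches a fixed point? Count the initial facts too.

9

Round 1: R3 [gpu_fault AND temp_high -> no_display]. New: no_display.
Round 2: R4 [gpu_fault AND no_display -> update_required]; R8 [no_display AND temp_high -> bios_posted]. New: update_required, bios_posted.
Round 3: R1 [bios_posted -> led_red]; R6 [update_required AND overheat -> ship_unit]. New: led_red, ship_unit.
Closure: {bios_posted, fan_spinning, gpu_fault, led_red, no_display, overheat, ship_unit, temp_high, update_required} — 9 facts.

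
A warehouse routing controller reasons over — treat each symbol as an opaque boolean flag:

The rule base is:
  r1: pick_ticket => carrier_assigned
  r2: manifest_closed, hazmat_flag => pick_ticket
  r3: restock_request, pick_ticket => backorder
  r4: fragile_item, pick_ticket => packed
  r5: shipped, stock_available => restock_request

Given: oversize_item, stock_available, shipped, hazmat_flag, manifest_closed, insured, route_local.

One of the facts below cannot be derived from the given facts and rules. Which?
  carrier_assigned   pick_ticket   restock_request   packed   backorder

packed

Round 1: r2 [manifest_closed, hazmat_flag => pick_ticket]; r5 [shipped, stock_available => restock_request]. New: pick_ticket, restock_request.
Round 2: r1 [pick_ticket => carrier_assigned]; r3 [restock_request, pick_ticket => backorder]. New: carrier_assigned, backorder.
Derived: pick_ticket (round 1), carrier_assigned (round 2), backorder (round 2), restock_request (round 1). packed never appears in any round.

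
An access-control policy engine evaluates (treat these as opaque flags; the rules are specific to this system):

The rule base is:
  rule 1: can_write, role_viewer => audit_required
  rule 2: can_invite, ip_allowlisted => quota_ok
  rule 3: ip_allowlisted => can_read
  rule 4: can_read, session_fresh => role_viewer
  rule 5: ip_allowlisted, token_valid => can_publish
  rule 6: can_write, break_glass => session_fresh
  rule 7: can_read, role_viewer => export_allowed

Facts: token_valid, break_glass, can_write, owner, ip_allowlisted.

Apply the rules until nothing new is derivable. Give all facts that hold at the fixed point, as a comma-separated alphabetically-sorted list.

audit_required, break_glass, can_publish, can_read, can_write, export_allowed, ip_allowlisted, owner, role_viewer, session_fresh, token_valid

Round 1 — rule 3, rule 5, rule 6, derive can_read, can_publish, session_fresh.
Round 2 — rule 4, derive role_viewer.
Round 3 — rule 1, rule 7, derive audit_required, export_allowed.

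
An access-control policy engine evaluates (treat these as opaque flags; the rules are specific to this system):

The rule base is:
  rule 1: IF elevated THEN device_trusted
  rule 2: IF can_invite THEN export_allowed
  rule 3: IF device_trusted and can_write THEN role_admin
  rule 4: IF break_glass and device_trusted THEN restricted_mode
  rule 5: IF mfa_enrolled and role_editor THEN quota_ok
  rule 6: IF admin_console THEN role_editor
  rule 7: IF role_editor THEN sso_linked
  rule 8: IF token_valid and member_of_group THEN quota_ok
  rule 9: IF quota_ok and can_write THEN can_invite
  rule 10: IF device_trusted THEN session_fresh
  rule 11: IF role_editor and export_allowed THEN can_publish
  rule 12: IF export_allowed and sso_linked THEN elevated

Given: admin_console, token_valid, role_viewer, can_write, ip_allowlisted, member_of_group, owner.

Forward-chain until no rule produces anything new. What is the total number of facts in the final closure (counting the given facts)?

[1] rule 6 [IF admin_console THEN role_editor]; rule 8 [IF token_valid and member_of_group THEN quota_ok]. ⇒ new: role_editor, quota_ok.
[2] rule 7 [IF role_editor THEN sso_linked]; rule 9 [IF quota_ok and can_write THEN can_invite]. ⇒ new: sso_linked, can_invite.
[3] rule 2 [IF can_invite THEN export_allowed]. ⇒ new: export_allowed.
[4] rule 11 [IF role_editor and export_allowed THEN can_publish]; rule 12 [IF export_allowed and sso_linked THEN elevated]. ⇒ new: can_publish, elevated.
[5] rule 1 [IF elevated THEN device_trusted]. ⇒ new: device_trusted.
[6] rule 3 [IF device_trusted and can_write THEN role_admin]; rule 10 [IF device_trusted THEN session_fresh]. ⇒ new: role_admin, session_fresh.
Closure: {admin_console, can_invite, can_publish, can_write, device_trusted, elevated, export_allowed, ip_allowlisted, member_of_group, owner, quota_ok, role_admin, role_editor, role_viewer, session_fresh, sso_linked, token_valid} — 17 facts.

17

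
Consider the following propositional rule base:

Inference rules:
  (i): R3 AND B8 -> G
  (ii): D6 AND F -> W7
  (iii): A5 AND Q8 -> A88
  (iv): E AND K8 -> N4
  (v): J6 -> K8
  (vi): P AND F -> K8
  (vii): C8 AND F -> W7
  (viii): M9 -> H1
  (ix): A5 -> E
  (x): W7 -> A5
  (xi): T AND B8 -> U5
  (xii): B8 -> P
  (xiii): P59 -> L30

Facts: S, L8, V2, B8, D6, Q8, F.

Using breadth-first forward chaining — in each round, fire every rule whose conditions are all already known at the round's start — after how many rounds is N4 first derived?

Round 1: (ii) [D6 AND F -> W7]; (xii) [B8 -> P]. Adds W7, P.
Round 2: (vi) [P AND F -> K8]; (x) [W7 -> A5]. Adds K8, A5.
Round 3: (iii) [A5 AND Q8 -> A88]; (ix) [A5 -> E]. Adds A88, E.
Round 4: (iv) [E AND K8 -> N4]. Adds N4.
N4 first appears in round 4.

4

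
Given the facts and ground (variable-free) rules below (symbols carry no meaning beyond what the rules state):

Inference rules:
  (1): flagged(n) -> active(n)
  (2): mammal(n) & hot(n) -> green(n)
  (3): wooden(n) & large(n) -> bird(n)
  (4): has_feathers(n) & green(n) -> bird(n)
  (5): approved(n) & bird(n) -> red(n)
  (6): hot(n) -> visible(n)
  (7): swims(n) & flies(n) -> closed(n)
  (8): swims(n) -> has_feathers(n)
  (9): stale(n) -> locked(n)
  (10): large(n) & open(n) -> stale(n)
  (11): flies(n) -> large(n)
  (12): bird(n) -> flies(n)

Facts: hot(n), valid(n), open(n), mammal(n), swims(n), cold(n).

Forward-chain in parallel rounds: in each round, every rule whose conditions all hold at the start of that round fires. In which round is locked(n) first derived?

6

Round 1 fires (2), (6), (8), giving green(n), visible(n), has_feathers(n).
Round 2 fires (4), giving bird(n).
Round 3 fires (12), giving flies(n).
Round 4 fires (7), (11), giving closed(n), large(n).
Round 5 fires (10), giving stale(n).
Round 6 fires (9), giving locked(n).
locked(n) first appears in round 6.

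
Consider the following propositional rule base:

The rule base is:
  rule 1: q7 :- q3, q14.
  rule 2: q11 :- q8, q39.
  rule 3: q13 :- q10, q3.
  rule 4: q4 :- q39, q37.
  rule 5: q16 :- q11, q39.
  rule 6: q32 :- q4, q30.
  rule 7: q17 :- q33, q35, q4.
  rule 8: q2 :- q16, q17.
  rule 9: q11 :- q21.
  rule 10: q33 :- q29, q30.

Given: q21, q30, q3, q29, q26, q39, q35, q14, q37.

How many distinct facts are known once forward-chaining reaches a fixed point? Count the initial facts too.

17

Round 1: rule 1 [q7 :- q3, q14.]; rule 4 [q4 :- q39, q37.]; rule 9 [q11 :- q21.]; rule 10 [q33 :- q29, q30.]. Adds q7, q4, q11, q33.
Round 2: rule 5 [q16 :- q11, q39.]; rule 6 [q32 :- q4, q30.]; rule 7 [q17 :- q33, q35, q4.]. Adds q16, q32, q17.
Round 3: rule 8 [q2 :- q16, q17.]. Adds q2.
Closure: {q11, q14, q16, q17, q2, q21, q26, q29, q3, q30, q32, q33, q35, q37, q39, q4, q7} — 17 facts.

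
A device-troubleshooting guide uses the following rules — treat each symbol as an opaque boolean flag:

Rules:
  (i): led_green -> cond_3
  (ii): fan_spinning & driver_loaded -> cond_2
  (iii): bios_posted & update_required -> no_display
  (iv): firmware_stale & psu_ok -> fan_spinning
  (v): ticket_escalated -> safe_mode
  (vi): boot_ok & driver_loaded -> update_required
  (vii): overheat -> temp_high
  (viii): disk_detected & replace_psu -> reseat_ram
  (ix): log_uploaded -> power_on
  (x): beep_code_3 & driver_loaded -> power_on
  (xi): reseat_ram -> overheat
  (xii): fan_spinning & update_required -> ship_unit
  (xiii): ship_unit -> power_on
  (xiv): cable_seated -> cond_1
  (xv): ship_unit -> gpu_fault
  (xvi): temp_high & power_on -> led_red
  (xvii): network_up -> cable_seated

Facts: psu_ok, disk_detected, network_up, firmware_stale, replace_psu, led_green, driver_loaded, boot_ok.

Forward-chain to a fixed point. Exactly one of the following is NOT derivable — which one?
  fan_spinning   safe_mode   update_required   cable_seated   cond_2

safe_mode

Round 1: (i) [led_green -> cond_3]; (iv) [firmware_stale & psu_ok -> fan_spinning]; (vi) [boot_ok & driver_loaded -> update_required]; (viii) [disk_detected & replace_psu -> reseat_ram]; (xvii) [network_up -> cable_seated]. Adds cond_3, fan_spinning, update_required, reseat_ram, cable_seated.
Round 2: (ii) [fan_spinning & driver_loaded -> cond_2]; (xi) [reseat_ram -> overheat]; (xii) [fan_spinning & update_required -> ship_unit]; (xiv) [cable_seated -> cond_1]. Adds cond_2, overheat, ship_unit, cond_1.
Round 3: (vii) [overheat -> temp_high]; (xiii) [ship_unit -> power_on]; (xv) [ship_unit -> gpu_fault]. Adds temp_high, power_on, gpu_fault.
Round 4: (xvi) [temp_high & power_on -> led_red]. Adds led_red.
Derived: cond_2 (round 2), update_required (round 1), cable_seated (round 1), fan_spinning (round 1). safe_mode never appears in any round.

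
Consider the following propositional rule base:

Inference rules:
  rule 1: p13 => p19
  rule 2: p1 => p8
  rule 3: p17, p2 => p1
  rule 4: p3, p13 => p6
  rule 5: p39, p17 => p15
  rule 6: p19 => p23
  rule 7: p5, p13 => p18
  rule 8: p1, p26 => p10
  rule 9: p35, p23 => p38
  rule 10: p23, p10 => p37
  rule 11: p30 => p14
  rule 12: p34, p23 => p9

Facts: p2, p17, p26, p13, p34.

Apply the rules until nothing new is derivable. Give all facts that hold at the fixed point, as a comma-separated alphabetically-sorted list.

p1, p10, p13, p17, p19, p2, p23, p26, p34, p37, p8, p9

Round 1 — rule 1, rule 3, derive p19, p1.
Round 2 — rule 2, rule 6, rule 8, derive p8, p23, p10.
Round 3 — rule 10, rule 12, derive p37, p9.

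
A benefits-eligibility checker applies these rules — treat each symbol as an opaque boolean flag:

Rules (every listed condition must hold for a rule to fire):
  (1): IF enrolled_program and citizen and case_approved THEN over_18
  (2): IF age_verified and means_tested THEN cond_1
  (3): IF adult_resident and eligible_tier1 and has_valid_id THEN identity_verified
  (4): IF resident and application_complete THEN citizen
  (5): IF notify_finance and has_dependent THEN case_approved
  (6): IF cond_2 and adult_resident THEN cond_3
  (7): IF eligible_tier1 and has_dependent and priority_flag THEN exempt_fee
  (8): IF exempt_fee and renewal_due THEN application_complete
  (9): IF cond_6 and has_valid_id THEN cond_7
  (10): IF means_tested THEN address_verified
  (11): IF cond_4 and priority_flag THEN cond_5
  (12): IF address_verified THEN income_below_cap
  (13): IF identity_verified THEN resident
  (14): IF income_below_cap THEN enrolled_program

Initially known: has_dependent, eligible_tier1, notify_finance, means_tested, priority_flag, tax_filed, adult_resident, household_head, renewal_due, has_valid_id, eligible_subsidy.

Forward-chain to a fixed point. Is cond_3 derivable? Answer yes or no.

no

[1] (3) [IF adult_resident and eligible_tier1 and has_valid_id THEN identity_verified]; (5) [IF notify_finance and has_dependent THEN case_approved]; (7) [IF eligible_tier1 and has_dependent and priority_flag THEN exempt_fee]; (10) [IF means_tested THEN address_verified]. ⇒ new: identity_verified, case_approved, exempt_fee, address_verified.
[2] (8) [IF exempt_fee and renewal_due THEN application_complete]; (12) [IF address_verified THEN income_below_cap]; (13) [IF identity_verified THEN resident]. ⇒ new: application_complete, income_below_cap, resident.
[3] (4) [IF resident and application_complete THEN citizen]; (14) [IF income_below_cap THEN enrolled_program]. ⇒ new: citizen, enrolled_program.
[4] (1) [IF enrolled_program and citizen and case_approved THEN over_18]. ⇒ new: over_18.
Fixed point reached. cond_3 is concluded only by (6); (6) needs cond_2 (never derived).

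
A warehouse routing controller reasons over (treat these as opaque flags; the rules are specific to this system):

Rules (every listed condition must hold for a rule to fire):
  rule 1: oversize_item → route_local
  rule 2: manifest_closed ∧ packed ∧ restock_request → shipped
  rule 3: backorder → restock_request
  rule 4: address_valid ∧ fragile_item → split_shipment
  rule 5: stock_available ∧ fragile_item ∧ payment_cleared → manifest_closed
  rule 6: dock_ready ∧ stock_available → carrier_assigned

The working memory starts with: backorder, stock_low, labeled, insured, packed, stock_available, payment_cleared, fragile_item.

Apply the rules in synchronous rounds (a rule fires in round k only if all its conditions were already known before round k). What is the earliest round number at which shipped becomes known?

Round 1: rule 3 [backorder → restock_request]; rule 5 [stock_available ∧ fragile_item ∧ payment_cleared → manifest_closed]. New: restock_request, manifest_closed.
Round 2: rule 2 [manifest_closed ∧ packed ∧ restock_request → shipped]. New: shipped.
shipped first appears in round 2.

2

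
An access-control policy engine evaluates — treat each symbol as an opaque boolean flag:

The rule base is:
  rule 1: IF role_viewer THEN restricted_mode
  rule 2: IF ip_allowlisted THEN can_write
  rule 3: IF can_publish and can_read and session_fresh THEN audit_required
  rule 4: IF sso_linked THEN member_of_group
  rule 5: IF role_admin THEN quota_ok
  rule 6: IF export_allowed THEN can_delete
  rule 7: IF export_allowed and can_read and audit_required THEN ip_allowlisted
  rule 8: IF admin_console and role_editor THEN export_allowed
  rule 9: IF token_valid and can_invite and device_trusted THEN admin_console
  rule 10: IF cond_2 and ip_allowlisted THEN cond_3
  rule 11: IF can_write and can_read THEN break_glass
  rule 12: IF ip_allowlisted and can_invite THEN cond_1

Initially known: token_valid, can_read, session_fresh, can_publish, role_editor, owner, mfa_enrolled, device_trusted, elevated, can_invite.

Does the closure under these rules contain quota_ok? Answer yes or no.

[1] rule 3 [IF can_publish and can_read and session_fresh THEN audit_required]; rule 9 [IF token_valid and can_invite and device_trusted THEN admin_console]. ⇒ new: audit_required, admin_console.
[2] rule 8 [IF admin_console and role_editor THEN export_allowed]. ⇒ new: export_allowed.
[3] rule 6 [IF export_allowed THEN can_delete]; rule 7 [IF export_allowed and can_read and audit_required THEN ip_allowlisted]. ⇒ new: can_delete, ip_allowlisted.
[4] rule 2 [IF ip_allowlisted THEN can_write]; rule 12 [IF ip_allowlisted and can_invite THEN cond_1]. ⇒ new: can_write, cond_1.
[5] rule 11 [IF can_write and can_read THEN break_glass]. ⇒ new: break_glass.
Fixed point reached. quota_ok is concluded only by rule 5; rule 5 needs role_admin (never derived).

no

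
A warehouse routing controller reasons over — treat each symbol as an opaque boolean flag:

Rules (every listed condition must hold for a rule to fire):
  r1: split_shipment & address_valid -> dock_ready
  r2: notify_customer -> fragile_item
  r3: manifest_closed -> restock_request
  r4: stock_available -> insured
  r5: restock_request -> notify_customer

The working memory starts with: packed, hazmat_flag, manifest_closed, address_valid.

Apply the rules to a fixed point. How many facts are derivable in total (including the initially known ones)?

Round 1 fires r3, giving restock_request.
Round 2 fires r5, giving notify_customer.
Round 3 fires r2, giving fragile_item.
Closure: {address_valid, fragile_item, hazmat_flag, manifest_closed, notify_customer, packed, restock_request} — 7 facts.

7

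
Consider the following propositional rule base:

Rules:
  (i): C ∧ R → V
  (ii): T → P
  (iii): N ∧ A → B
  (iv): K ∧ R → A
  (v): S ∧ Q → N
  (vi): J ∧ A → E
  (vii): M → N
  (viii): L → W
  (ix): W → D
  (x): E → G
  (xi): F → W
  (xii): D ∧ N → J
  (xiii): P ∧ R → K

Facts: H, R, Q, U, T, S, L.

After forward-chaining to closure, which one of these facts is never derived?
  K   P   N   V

V

[1] (ii) [T → P]; (v) [S ∧ Q → N]; (viii) [L → W]. ⇒ new: P, N, W.
[2] (ix) [W → D]; (xiii) [P ∧ R → K]. ⇒ new: D, K.
[3] (iv) [K ∧ R → A]; (xii) [D ∧ N → J]. ⇒ new: A, J.
[4] (iii) [N ∧ A → B]; (vi) [J ∧ A → E]. ⇒ new: B, E.
[5] (x) [E → G]. ⇒ new: G.
Derived: N (round 1), P (round 1), K (round 2). V never appears in any round.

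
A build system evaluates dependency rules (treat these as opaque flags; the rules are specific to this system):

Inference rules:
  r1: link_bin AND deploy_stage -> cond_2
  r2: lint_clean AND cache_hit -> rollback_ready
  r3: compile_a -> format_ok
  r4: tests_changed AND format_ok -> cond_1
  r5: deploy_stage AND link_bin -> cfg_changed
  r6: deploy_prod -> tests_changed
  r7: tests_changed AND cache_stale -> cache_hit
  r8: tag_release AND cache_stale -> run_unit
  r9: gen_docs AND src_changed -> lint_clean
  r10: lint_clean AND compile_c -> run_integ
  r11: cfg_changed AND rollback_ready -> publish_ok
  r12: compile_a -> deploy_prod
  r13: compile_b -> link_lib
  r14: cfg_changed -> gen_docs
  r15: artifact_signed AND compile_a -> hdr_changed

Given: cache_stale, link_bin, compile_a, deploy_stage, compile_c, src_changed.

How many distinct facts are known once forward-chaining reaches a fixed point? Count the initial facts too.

18

Round 1 fires r1, r3, r5, r12, giving cond_2, format_ok, cfg_changed, deploy_prod.
Round 2 fires r6, r14, giving tests_changed, gen_docs.
Round 3 fires r4, r7, r9, giving cond_1, cache_hit, lint_clean.
Round 4 fires r2, r10, giving rollback_ready, run_integ.
Round 5 fires r11, giving publish_ok.
Closure: {cache_hit, cache_stale, cfg_changed, compile_a, compile_c, cond_1, cond_2, deploy_prod, deploy_stage, format_ok, gen_docs, link_bin, lint_clean, publish_ok, rollback_ready, run_integ, src_changed, tests_changed} — 18 facts.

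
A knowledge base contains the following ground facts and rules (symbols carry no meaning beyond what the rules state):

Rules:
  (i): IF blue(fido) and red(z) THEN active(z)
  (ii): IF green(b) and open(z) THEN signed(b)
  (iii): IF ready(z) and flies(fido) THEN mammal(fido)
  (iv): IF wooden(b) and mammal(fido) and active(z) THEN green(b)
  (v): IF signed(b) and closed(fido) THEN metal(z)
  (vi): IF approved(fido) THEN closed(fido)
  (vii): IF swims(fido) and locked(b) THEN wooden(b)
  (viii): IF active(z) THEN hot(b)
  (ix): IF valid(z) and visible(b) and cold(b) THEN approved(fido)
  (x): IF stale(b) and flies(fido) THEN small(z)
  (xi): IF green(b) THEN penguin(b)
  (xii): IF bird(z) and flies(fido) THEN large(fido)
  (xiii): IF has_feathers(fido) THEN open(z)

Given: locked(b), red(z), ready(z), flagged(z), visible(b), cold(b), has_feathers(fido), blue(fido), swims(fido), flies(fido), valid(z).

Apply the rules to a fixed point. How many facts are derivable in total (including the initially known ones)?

Round 1 fires (i), (iii), (vii), (ix), (xiii), giving active(z), mammal(fido), wooden(b), approved(fido), open(z).
Round 2 fires (iv), (vi), (viii), giving green(b), closed(fido), hot(b).
Round 3 fires (ii), (xi), giving signed(b), penguin(b).
Round 4 fires (v), giving metal(z).
Closure: {active(z), approved(fido), blue(fido), closed(fido), cold(b), flagged(z), flies(fido), green(b), has_feathers(fido), hot(b), locked(b), mammal(fido), metal(z), open(z), penguin(b), ready(z), red(z), signed(b), swims(fido), valid(z), visible(b), wooden(b)} — 22 facts.

22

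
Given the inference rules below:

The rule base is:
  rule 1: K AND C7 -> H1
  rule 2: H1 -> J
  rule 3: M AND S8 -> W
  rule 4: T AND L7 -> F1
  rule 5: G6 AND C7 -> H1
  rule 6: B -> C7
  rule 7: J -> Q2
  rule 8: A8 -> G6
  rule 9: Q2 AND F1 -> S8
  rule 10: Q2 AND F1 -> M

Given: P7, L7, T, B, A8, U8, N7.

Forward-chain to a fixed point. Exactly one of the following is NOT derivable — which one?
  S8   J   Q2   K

Round 1 fires rule 4, rule 6, rule 8, giving F1, C7, G6.
Round 2 fires rule 5, giving H1.
Round 3 fires rule 2, giving J.
Round 4 fires rule 7, giving Q2.
Round 5 fires rule 9, rule 10, giving S8, M.
Round 6 fires rule 3, giving W.
Derived: S8 (round 5), J (round 3), Q2 (round 4). K never appears in any round.

K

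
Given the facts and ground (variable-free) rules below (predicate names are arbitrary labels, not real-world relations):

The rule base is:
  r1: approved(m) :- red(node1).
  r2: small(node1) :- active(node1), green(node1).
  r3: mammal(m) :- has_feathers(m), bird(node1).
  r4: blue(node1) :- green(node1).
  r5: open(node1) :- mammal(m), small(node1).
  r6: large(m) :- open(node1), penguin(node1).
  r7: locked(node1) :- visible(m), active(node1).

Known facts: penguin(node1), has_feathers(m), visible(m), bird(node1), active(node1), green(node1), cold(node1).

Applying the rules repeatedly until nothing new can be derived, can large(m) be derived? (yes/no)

yes

[1] r2 [small(node1) :- active(node1), green(node1).]; r3 [mammal(m) :- has_feathers(m), bird(node1).]; r4 [blue(node1) :- green(node1).]; r7 [locked(node1) :- visible(m), active(node1).]. ⇒ new: small(node1), mammal(m), blue(node1), locked(node1).
[2] r5 [open(node1) :- mammal(m), small(node1).]. ⇒ new: open(node1).
[3] r6 [large(m) :- open(node1), penguin(node1).]. ⇒ new: large(m).
large(m) appears in round 3, so it is derivable.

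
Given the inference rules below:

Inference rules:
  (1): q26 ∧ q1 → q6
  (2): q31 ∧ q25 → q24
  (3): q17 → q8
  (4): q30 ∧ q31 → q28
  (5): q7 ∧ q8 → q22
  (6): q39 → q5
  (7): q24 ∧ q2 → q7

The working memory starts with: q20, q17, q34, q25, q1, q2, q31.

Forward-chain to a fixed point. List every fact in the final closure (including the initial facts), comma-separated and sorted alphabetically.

q1, q17, q2, q20, q22, q24, q25, q31, q34, q7, q8

Round 1 fires (2), (3), giving q24, q8.
Round 2 fires (7), giving q7.
Round 3 fires (5), giving q22.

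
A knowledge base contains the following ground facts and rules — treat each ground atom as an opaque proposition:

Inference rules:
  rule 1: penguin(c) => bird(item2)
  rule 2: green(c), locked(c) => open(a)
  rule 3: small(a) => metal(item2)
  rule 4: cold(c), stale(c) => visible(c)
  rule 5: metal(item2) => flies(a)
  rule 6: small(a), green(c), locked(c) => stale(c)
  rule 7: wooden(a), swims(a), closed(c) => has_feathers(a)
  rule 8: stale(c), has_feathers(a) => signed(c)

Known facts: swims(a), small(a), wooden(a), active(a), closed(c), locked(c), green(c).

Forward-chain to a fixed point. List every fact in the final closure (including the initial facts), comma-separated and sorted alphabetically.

active(a), closed(c), flies(a), green(c), has_feathers(a), locked(c), metal(item2), open(a), signed(c), small(a), stale(c), swims(a), wooden(a)

Round 1: rule 2 [green(c), locked(c) => open(a)]; rule 3 [small(a) => metal(item2)]; rule 6 [small(a), green(c), locked(c) => stale(c)]; rule 7 [wooden(a), swims(a), closed(c) => has_feathers(a)]. Adds open(a), metal(item2), stale(c), has_feathers(a).
Round 2: rule 5 [metal(item2) => flies(a)]; rule 8 [stale(c), has_feathers(a) => signed(c)]. Adds flies(a), signed(c).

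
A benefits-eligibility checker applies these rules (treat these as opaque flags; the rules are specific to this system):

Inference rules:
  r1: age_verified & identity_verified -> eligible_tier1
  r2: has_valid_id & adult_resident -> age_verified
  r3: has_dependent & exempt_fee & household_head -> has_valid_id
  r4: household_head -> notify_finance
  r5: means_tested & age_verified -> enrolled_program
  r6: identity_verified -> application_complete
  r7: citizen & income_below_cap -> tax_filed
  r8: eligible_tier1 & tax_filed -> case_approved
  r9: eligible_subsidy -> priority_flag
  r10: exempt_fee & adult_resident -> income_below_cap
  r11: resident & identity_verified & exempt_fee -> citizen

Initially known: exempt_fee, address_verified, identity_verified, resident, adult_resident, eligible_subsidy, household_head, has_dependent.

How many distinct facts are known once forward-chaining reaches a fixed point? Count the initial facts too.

18

Round 1 — r3, r4, r6, r9, r10, r11, derive has_valid_id, notify_finance, application_complete, priority_flag, income_below_cap, citizen.
Round 2 — r2, r7, derive age_verified, tax_filed.
Round 3 — r1, derive eligible_tier1.
Round 4 — r8, derive case_approved.
Closure: {address_verified, adult_resident, age_verified, application_complete, case_approved, citizen, eligible_subsidy, eligible_tier1, exempt_fee, has_dependent, has_valid_id, household_head, identity_verified, income_below_cap, notify_finance, priority_flag, resident, tax_filed} — 18 facts.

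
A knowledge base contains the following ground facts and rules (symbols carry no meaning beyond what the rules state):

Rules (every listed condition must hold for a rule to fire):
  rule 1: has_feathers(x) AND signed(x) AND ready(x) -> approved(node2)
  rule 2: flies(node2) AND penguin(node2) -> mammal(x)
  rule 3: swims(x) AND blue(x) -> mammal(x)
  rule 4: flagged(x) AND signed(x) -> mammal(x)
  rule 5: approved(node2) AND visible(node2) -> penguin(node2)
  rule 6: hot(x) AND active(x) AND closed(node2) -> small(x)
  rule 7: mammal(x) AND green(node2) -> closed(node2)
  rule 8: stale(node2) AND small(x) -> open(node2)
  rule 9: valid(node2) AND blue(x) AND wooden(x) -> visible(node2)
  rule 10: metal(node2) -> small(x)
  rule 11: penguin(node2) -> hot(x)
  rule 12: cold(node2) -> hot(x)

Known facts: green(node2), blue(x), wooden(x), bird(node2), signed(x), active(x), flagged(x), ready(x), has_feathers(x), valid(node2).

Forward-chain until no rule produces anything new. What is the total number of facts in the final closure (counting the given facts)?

17

Round 1 — rule 1, rule 4, rule 9, derive approved(node2), mammal(x), visible(node2).
Round 2 — rule 5, rule 7, derive penguin(node2), closed(node2).
Round 3 — rule 11, derive hot(x).
Round 4 — rule 6, derive small(x).
Closure: {active(x), approved(node2), bird(node2), blue(x), closed(node2), flagged(x), green(node2), has_feathers(x), hot(x), mammal(x), penguin(node2), ready(x), signed(x), small(x), valid(node2), visible(node2), wooden(x)} — 17 facts.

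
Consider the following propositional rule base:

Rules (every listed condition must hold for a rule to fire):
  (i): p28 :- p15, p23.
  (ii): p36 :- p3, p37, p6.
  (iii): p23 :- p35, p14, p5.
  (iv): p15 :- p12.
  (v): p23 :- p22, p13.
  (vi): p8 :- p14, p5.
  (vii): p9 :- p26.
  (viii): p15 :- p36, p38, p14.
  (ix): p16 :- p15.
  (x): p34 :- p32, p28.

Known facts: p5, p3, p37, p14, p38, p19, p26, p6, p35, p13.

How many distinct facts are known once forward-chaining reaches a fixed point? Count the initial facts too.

[1] (ii) [p36 :- p3, p37, p6.]; (iii) [p23 :- p35, p14, p5.]; (vi) [p8 :- p14, p5.]; (vii) [p9 :- p26.]. ⇒ new: p36, p23, p8, p9.
[2] (viii) [p15 :- p36, p38, p14.]. ⇒ new: p15.
[3] (i) [p28 :- p15, p23.]; (ix) [p16 :- p15.]. ⇒ new: p28, p16.
Closure: {p13, p14, p15, p16, p19, p23, p26, p28, p3, p35, p36, p37, p38, p5, p6, p8, p9} — 17 facts.

17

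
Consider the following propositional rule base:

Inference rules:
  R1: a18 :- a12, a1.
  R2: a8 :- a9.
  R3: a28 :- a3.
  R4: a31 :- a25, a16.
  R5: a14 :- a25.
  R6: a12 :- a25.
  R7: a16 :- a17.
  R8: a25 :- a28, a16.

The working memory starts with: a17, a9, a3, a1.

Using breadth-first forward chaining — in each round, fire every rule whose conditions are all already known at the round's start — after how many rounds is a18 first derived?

Round 1 — R2, R3, R7, derive a8, a28, a16.
Round 2 — R8, derive a25.
Round 3 — R4, R5, R6, derive a31, a14, a12.
Round 4 — R1, derive a18.
a18 first appears in round 4.

4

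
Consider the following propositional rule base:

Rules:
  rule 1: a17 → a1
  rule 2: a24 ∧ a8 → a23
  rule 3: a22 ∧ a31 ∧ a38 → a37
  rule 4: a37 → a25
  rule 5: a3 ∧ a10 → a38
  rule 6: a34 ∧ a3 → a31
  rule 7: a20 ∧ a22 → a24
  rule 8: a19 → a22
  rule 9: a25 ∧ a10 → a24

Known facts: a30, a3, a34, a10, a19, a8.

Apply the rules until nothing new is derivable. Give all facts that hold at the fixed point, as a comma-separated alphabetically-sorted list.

Round 1: rule 5 [a3 ∧ a10 → a38]; rule 6 [a34 ∧ a3 → a31]; rule 8 [a19 → a22]. New: a38, a31, a22.
Round 2: rule 3 [a22 ∧ a31 ∧ a38 → a37]. New: a37.
Round 3: rule 4 [a37 → a25]. New: a25.
Round 4: rule 9 [a25 ∧ a10 → a24]. New: a24.
Round 5: rule 2 [a24 ∧ a8 → a23]. New: a23.

a10, a19, a22, a23, a24, a25, a3, a30, a31, a34, a37, a38, a8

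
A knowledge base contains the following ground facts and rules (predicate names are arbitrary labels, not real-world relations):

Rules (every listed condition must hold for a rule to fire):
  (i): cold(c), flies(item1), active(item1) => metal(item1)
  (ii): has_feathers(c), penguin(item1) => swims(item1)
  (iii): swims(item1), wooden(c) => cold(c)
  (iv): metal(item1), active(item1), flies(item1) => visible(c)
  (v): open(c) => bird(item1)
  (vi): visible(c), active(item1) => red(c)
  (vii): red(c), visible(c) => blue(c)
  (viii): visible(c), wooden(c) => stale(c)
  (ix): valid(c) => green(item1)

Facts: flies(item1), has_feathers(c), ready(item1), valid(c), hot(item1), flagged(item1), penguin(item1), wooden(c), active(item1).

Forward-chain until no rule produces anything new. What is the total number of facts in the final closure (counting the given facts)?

17

[1] (ii) [has_feathers(c), penguin(item1) => swims(item1)]; (ix) [valid(c) => green(item1)]. ⇒ new: swims(item1), green(item1).
[2] (iii) [swims(item1), wooden(c) => cold(c)]. ⇒ new: cold(c).
[3] (i) [cold(c), flies(item1), active(item1) => metal(item1)]. ⇒ new: metal(item1).
[4] (iv) [metal(item1), active(item1), flies(item1) => visible(c)]. ⇒ new: visible(c).
[5] (vi) [visible(c), active(item1) => red(c)]; (viii) [visible(c), wooden(c) => stale(c)]. ⇒ new: red(c), stale(c).
[6] (vii) [red(c), visible(c) => blue(c)]. ⇒ new: blue(c).
Closure: {active(item1), blue(c), cold(c), flagged(item1), flies(item1), green(item1), has_feathers(c), hot(item1), metal(item1), penguin(item1), ready(item1), red(c), stale(c), swims(item1), valid(c), visible(c), wooden(c)} — 17 facts.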